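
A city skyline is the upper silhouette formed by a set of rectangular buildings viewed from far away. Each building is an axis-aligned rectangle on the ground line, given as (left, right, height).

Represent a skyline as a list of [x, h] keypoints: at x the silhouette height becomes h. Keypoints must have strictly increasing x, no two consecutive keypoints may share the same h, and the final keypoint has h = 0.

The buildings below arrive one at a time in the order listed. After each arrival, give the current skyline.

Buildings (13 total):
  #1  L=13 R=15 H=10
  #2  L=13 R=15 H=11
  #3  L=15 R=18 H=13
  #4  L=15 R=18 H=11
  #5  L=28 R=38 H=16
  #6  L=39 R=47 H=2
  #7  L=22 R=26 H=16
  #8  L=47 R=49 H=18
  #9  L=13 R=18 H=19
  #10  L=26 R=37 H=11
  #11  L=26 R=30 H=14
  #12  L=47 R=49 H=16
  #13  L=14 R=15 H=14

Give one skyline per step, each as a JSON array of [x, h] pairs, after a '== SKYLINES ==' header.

== SKYLINES ==
[[13,10],[15,0]]
[[13,11],[15,0]]
[[13,11],[15,13],[18,0]]
[[13,11],[15,13],[18,0]]
[[13,11],[15,13],[18,0],[28,16],[38,0]]
[[13,11],[15,13],[18,0],[28,16],[38,0],[39,2],[47,0]]
[[13,11],[15,13],[18,0],[22,16],[26,0],[28,16],[38,0],[39,2],[47,0]]
[[13,11],[15,13],[18,0],[22,16],[26,0],[28,16],[38,0],[39,2],[47,18],[49,0]]
[[13,19],[18,0],[22,16],[26,0],[28,16],[38,0],[39,2],[47,18],[49,0]]
[[13,19],[18,0],[22,16],[26,11],[28,16],[38,0],[39,2],[47,18],[49,0]]
[[13,19],[18,0],[22,16],[26,14],[28,16],[38,0],[39,2],[47,18],[49,0]]
[[13,19],[18,0],[22,16],[26,14],[28,16],[38,0],[39,2],[47,18],[49,0]]
[[13,19],[18,0],[22,16],[26,14],[28,16],[38,0],[39,2],[47,18],[49,0]]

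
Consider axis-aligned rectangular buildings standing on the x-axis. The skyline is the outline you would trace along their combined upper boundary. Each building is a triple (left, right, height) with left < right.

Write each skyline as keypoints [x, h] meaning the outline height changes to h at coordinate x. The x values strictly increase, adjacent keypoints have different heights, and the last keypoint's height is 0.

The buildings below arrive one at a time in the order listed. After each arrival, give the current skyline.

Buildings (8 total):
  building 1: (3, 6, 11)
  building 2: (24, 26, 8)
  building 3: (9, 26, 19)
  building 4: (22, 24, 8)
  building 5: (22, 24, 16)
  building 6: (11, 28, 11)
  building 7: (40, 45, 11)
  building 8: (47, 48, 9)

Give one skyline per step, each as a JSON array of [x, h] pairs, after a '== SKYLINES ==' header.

== SKYLINES ==
[[3,11],[6,0]]
[[3,11],[6,0],[24,8],[26,0]]
[[3,11],[6,0],[9,19],[26,0]]
[[3,11],[6,0],[9,19],[26,0]]
[[3,11],[6,0],[9,19],[26,0]]
[[3,11],[6,0],[9,19],[26,11],[28,0]]
[[3,11],[6,0],[9,19],[26,11],[28,0],[40,11],[45,0]]
[[3,11],[6,0],[9,19],[26,11],[28,0],[40,11],[45,0],[47,9],[48,0]]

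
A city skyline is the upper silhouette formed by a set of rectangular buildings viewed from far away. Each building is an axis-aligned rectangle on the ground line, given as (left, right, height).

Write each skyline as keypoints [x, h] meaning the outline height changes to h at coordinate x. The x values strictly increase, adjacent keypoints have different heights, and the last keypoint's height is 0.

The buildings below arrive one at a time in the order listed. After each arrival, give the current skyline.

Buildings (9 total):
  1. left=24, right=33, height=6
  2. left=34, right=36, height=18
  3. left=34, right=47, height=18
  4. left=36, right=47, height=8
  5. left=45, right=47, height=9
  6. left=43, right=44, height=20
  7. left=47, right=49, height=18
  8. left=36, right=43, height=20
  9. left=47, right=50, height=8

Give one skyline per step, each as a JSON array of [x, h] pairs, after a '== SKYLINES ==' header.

== SKYLINES ==
[[24,6],[33,0]]
[[24,6],[33,0],[34,18],[36,0]]
[[24,6],[33,0],[34,18],[47,0]]
[[24,6],[33,0],[34,18],[47,0]]
[[24,6],[33,0],[34,18],[47,0]]
[[24,6],[33,0],[34,18],[43,20],[44,18],[47,0]]
[[24,6],[33,0],[34,18],[43,20],[44,18],[49,0]]
[[24,6],[33,0],[34,18],[36,20],[44,18],[49,0]]
[[24,6],[33,0],[34,18],[36,20],[44,18],[49,8],[50,0]]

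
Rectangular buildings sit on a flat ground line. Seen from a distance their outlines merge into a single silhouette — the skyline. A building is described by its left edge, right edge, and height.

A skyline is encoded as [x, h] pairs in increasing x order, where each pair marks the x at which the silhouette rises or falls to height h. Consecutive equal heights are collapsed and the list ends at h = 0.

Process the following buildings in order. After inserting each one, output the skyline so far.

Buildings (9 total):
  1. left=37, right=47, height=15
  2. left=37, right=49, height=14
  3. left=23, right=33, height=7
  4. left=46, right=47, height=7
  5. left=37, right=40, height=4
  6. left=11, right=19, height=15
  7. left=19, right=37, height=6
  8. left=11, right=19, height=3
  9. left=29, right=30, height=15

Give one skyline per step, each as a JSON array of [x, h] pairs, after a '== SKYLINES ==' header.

== SKYLINES ==
[[37,15],[47,0]]
[[37,15],[47,14],[49,0]]
[[23,7],[33,0],[37,15],[47,14],[49,0]]
[[23,7],[33,0],[37,15],[47,14],[49,0]]
[[23,7],[33,0],[37,15],[47,14],[49,0]]
[[11,15],[19,0],[23,7],[33,0],[37,15],[47,14],[49,0]]
[[11,15],[19,6],[23,7],[33,6],[37,15],[47,14],[49,0]]
[[11,15],[19,6],[23,7],[33,6],[37,15],[47,14],[49,0]]
[[11,15],[19,6],[23,7],[29,15],[30,7],[33,6],[37,15],[47,14],[49,0]]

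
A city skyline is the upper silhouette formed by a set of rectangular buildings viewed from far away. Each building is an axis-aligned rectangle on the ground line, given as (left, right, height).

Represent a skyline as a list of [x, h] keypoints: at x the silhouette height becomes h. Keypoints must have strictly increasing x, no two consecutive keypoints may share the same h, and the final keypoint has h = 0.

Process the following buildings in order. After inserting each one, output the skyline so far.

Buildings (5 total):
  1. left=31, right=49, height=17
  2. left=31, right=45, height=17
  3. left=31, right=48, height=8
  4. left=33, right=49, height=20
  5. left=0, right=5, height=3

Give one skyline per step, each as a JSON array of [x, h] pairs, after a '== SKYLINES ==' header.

== SKYLINES ==
[[31,17],[49,0]]
[[31,17],[49,0]]
[[31,17],[49,0]]
[[31,17],[33,20],[49,0]]
[[0,3],[5,0],[31,17],[33,20],[49,0]]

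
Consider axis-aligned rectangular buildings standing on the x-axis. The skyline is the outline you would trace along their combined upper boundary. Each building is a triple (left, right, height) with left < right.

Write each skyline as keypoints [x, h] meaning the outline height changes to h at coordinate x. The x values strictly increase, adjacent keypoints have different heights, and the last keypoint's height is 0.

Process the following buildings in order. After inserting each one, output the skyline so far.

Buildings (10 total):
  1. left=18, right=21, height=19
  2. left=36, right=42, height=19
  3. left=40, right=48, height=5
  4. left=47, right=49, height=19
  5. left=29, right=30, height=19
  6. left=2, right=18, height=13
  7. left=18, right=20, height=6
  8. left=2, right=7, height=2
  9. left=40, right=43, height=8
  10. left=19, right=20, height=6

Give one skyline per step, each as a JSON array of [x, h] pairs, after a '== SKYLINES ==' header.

== SKYLINES ==
[[18,19],[21,0]]
[[18,19],[21,0],[36,19],[42,0]]
[[18,19],[21,0],[36,19],[42,5],[48,0]]
[[18,19],[21,0],[36,19],[42,5],[47,19],[49,0]]
[[18,19],[21,0],[29,19],[30,0],[36,19],[42,5],[47,19],[49,0]]
[[2,13],[18,19],[21,0],[29,19],[30,0],[36,19],[42,5],[47,19],[49,0]]
[[2,13],[18,19],[21,0],[29,19],[30,0],[36,19],[42,5],[47,19],[49,0]]
[[2,13],[18,19],[21,0],[29,19],[30,0],[36,19],[42,5],[47,19],[49,0]]
[[2,13],[18,19],[21,0],[29,19],[30,0],[36,19],[42,8],[43,5],[47,19],[49,0]]
[[2,13],[18,19],[21,0],[29,19],[30,0],[36,19],[42,8],[43,5],[47,19],[49,0]]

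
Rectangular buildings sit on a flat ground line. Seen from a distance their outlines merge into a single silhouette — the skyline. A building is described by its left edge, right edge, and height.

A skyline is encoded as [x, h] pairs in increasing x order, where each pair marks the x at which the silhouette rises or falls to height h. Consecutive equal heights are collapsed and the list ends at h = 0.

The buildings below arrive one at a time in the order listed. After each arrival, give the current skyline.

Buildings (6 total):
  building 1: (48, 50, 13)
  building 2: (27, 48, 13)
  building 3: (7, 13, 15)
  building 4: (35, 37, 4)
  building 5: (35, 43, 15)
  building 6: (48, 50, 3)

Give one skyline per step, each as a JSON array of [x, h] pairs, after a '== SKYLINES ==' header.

== SKYLINES ==
[[48,13],[50,0]]
[[27,13],[50,0]]
[[7,15],[13,0],[27,13],[50,0]]
[[7,15],[13,0],[27,13],[50,0]]
[[7,15],[13,0],[27,13],[35,15],[43,13],[50,0]]
[[7,15],[13,0],[27,13],[35,15],[43,13],[50,0]]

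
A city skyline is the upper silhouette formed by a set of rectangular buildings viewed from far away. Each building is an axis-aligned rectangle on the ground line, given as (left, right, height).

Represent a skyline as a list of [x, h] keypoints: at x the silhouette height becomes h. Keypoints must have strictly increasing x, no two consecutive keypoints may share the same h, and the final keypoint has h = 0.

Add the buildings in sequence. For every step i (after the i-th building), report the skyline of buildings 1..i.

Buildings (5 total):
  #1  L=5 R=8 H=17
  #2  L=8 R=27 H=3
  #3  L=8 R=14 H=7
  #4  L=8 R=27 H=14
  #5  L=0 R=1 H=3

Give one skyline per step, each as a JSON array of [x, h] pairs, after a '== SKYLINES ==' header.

== SKYLINES ==
[[5,17],[8,0]]
[[5,17],[8,3],[27,0]]
[[5,17],[8,7],[14,3],[27,0]]
[[5,17],[8,14],[27,0]]
[[0,3],[1,0],[5,17],[8,14],[27,0]]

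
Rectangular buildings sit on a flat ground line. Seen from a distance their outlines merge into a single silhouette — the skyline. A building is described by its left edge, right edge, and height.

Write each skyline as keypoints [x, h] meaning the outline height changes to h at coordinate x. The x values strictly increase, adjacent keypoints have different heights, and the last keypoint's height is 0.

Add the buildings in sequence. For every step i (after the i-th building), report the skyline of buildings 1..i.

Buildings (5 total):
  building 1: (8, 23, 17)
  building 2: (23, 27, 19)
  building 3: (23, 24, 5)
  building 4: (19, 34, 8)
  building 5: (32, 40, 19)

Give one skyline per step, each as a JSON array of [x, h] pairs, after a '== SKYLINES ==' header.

== SKYLINES ==
[[8,17],[23,0]]
[[8,17],[23,19],[27,0]]
[[8,17],[23,19],[27,0]]
[[8,17],[23,19],[27,8],[34,0]]
[[8,17],[23,19],[27,8],[32,19],[40,0]]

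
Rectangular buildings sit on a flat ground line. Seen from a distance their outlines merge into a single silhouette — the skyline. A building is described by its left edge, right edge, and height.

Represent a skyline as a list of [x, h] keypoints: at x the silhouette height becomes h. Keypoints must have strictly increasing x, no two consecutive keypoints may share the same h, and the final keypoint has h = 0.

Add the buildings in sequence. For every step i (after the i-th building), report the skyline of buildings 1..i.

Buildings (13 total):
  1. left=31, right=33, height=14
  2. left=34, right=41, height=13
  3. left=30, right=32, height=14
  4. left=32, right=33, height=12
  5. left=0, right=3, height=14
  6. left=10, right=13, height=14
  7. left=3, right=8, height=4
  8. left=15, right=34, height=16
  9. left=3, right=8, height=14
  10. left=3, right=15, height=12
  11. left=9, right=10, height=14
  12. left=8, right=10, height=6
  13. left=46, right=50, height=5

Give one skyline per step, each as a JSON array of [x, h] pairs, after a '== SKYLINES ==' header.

== SKYLINES ==
[[31,14],[33,0]]
[[31,14],[33,0],[34,13],[41,0]]
[[30,14],[33,0],[34,13],[41,0]]
[[30,14],[33,0],[34,13],[41,0]]
[[0,14],[3,0],[30,14],[33,0],[34,13],[41,0]]
[[0,14],[3,0],[10,14],[13,0],[30,14],[33,0],[34,13],[41,0]]
[[0,14],[3,4],[8,0],[10,14],[13,0],[30,14],[33,0],[34,13],[41,0]]
[[0,14],[3,4],[8,0],[10,14],[13,0],[15,16],[34,13],[41,0]]
[[0,14],[8,0],[10,14],[13,0],[15,16],[34,13],[41,0]]
[[0,14],[8,12],[10,14],[13,12],[15,16],[34,13],[41,0]]
[[0,14],[8,12],[9,14],[13,12],[15,16],[34,13],[41,0]]
[[0,14],[8,12],[9,14],[13,12],[15,16],[34,13],[41,0]]
[[0,14],[8,12],[9,14],[13,12],[15,16],[34,13],[41,0],[46,5],[50,0]]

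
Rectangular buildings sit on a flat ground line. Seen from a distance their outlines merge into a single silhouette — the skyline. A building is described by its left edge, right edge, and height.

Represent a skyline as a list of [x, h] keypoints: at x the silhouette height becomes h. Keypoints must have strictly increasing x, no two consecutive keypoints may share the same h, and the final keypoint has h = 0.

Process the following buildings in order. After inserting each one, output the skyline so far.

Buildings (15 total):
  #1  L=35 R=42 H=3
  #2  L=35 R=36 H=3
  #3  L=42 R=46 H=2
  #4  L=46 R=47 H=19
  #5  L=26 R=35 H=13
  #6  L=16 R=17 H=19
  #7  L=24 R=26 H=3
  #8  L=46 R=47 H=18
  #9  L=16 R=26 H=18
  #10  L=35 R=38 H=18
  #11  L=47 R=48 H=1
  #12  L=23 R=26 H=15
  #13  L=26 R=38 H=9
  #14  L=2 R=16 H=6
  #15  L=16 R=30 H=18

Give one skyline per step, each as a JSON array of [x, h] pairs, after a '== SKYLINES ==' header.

== SKYLINES ==
[[35,3],[42,0]]
[[35,3],[42,0]]
[[35,3],[42,2],[46,0]]
[[35,3],[42,2],[46,19],[47,0]]
[[26,13],[35,3],[42,2],[46,19],[47,0]]
[[16,19],[17,0],[26,13],[35,3],[42,2],[46,19],[47,0]]
[[16,19],[17,0],[24,3],[26,13],[35,3],[42,2],[46,19],[47,0]]
[[16,19],[17,0],[24,3],[26,13],[35,3],[42,2],[46,19],[47,0]]
[[16,19],[17,18],[26,13],[35,3],[42,2],[46,19],[47,0]]
[[16,19],[17,18],[26,13],[35,18],[38,3],[42,2],[46,19],[47,0]]
[[16,19],[17,18],[26,13],[35,18],[38,3],[42,2],[46,19],[47,1],[48,0]]
[[16,19],[17,18],[26,13],[35,18],[38,3],[42,2],[46,19],[47,1],[48,0]]
[[16,19],[17,18],[26,13],[35,18],[38,3],[42,2],[46,19],[47,1],[48,0]]
[[2,6],[16,19],[17,18],[26,13],[35,18],[38,3],[42,2],[46,19],[47,1],[48,0]]
[[2,6],[16,19],[17,18],[30,13],[35,18],[38,3],[42,2],[46,19],[47,1],[48,0]]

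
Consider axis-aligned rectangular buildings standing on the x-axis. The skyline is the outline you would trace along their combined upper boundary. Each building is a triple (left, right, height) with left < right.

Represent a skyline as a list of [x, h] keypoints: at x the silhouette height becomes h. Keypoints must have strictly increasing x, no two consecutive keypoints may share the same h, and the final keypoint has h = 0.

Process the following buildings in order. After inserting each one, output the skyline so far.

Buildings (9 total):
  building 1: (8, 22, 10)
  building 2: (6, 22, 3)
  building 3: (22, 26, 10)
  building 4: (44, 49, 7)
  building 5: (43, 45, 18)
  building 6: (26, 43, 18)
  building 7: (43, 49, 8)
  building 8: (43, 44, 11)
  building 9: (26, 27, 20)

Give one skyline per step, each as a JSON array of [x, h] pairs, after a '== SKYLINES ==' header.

== SKYLINES ==
[[8,10],[22,0]]
[[6,3],[8,10],[22,0]]
[[6,3],[8,10],[26,0]]
[[6,3],[8,10],[26,0],[44,7],[49,0]]
[[6,3],[8,10],[26,0],[43,18],[45,7],[49,0]]
[[6,3],[8,10],[26,18],[45,7],[49,0]]
[[6,3],[8,10],[26,18],[45,8],[49,0]]
[[6,3],[8,10],[26,18],[45,8],[49,0]]
[[6,3],[8,10],[26,20],[27,18],[45,8],[49,0]]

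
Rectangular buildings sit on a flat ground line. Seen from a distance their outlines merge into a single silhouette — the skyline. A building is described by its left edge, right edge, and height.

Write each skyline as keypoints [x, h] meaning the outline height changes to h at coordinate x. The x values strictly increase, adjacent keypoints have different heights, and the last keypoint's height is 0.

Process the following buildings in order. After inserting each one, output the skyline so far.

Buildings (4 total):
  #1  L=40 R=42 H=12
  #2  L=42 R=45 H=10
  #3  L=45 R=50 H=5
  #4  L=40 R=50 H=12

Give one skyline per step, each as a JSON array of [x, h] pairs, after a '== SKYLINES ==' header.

== SKYLINES ==
[[40,12],[42,0]]
[[40,12],[42,10],[45,0]]
[[40,12],[42,10],[45,5],[50,0]]
[[40,12],[50,0]]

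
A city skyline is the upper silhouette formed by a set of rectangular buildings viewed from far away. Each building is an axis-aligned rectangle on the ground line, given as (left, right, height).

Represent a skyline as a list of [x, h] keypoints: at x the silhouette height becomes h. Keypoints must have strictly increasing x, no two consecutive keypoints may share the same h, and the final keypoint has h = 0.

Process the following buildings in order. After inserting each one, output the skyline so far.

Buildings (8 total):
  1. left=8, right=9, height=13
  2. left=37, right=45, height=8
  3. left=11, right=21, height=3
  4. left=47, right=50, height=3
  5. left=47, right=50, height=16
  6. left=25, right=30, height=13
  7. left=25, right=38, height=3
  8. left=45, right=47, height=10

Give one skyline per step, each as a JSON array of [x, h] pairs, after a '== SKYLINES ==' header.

== SKYLINES ==
[[8,13],[9,0]]
[[8,13],[9,0],[37,8],[45,0]]
[[8,13],[9,0],[11,3],[21,0],[37,8],[45,0]]
[[8,13],[9,0],[11,3],[21,0],[37,8],[45,0],[47,3],[50,0]]
[[8,13],[9,0],[11,3],[21,0],[37,8],[45,0],[47,16],[50,0]]
[[8,13],[9,0],[11,3],[21,0],[25,13],[30,0],[37,8],[45,0],[47,16],[50,0]]
[[8,13],[9,0],[11,3],[21,0],[25,13],[30,3],[37,8],[45,0],[47,16],[50,0]]
[[8,13],[9,0],[11,3],[21,0],[25,13],[30,3],[37,8],[45,10],[47,16],[50,0]]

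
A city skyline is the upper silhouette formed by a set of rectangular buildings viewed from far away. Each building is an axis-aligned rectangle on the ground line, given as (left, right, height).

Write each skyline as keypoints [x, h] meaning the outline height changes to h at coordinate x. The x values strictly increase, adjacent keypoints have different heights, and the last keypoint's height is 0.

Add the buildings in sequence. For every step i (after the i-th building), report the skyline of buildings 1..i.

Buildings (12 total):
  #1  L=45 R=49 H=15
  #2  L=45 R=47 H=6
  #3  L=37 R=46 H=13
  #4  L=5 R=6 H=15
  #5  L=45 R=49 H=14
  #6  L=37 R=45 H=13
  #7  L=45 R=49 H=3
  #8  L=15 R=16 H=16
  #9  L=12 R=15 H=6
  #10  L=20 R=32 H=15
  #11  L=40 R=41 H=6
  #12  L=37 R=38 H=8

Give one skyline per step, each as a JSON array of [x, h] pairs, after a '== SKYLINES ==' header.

== SKYLINES ==
[[45,15],[49,0]]
[[45,15],[49,0]]
[[37,13],[45,15],[49,0]]
[[5,15],[6,0],[37,13],[45,15],[49,0]]
[[5,15],[6,0],[37,13],[45,15],[49,0]]
[[5,15],[6,0],[37,13],[45,15],[49,0]]
[[5,15],[6,0],[37,13],[45,15],[49,0]]
[[5,15],[6,0],[15,16],[16,0],[37,13],[45,15],[49,0]]
[[5,15],[6,0],[12,6],[15,16],[16,0],[37,13],[45,15],[49,0]]
[[5,15],[6,0],[12,6],[15,16],[16,0],[20,15],[32,0],[37,13],[45,15],[49,0]]
[[5,15],[6,0],[12,6],[15,16],[16,0],[20,15],[32,0],[37,13],[45,15],[49,0]]
[[5,15],[6,0],[12,6],[15,16],[16,0],[20,15],[32,0],[37,13],[45,15],[49,0]]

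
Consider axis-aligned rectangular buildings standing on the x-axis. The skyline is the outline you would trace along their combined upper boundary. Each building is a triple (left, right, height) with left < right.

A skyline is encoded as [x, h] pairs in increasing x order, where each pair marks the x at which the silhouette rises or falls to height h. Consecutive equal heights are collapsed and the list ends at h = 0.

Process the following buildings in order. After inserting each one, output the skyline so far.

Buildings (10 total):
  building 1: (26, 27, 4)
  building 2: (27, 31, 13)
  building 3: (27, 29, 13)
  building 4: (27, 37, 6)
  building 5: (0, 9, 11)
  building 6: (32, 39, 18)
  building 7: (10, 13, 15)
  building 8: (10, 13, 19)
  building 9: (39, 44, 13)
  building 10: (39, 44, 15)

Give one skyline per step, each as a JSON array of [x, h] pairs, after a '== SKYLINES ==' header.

== SKYLINES ==
[[26,4],[27,0]]
[[26,4],[27,13],[31,0]]
[[26,4],[27,13],[31,0]]
[[26,4],[27,13],[31,6],[37,0]]
[[0,11],[9,0],[26,4],[27,13],[31,6],[37,0]]
[[0,11],[9,0],[26,4],[27,13],[31,6],[32,18],[39,0]]
[[0,11],[9,0],[10,15],[13,0],[26,4],[27,13],[31,6],[32,18],[39,0]]
[[0,11],[9,0],[10,19],[13,0],[26,4],[27,13],[31,6],[32,18],[39,0]]
[[0,11],[9,0],[10,19],[13,0],[26,4],[27,13],[31,6],[32,18],[39,13],[44,0]]
[[0,11],[9,0],[10,19],[13,0],[26,4],[27,13],[31,6],[32,18],[39,15],[44,0]]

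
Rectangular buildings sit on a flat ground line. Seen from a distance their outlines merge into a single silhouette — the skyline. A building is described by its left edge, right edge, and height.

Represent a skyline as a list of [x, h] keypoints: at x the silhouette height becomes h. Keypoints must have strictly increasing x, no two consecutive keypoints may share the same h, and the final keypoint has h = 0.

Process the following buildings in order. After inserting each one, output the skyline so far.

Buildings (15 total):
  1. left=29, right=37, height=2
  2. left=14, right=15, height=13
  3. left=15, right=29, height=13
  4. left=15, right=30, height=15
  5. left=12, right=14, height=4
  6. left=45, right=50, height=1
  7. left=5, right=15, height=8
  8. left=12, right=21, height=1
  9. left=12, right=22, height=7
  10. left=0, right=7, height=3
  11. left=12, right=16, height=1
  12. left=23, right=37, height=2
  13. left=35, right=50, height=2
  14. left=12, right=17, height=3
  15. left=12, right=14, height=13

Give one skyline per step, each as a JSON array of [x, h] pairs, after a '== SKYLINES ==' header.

== SKYLINES ==
[[29,2],[37,0]]
[[14,13],[15,0],[29,2],[37,0]]
[[14,13],[29,2],[37,0]]
[[14,13],[15,15],[30,2],[37,0]]
[[12,4],[14,13],[15,15],[30,2],[37,0]]
[[12,4],[14,13],[15,15],[30,2],[37,0],[45,1],[50,0]]
[[5,8],[14,13],[15,15],[30,2],[37,0],[45,1],[50,0]]
[[5,8],[14,13],[15,15],[30,2],[37,0],[45,1],[50,0]]
[[5,8],[14,13],[15,15],[30,2],[37,0],[45,1],[50,0]]
[[0,3],[5,8],[14,13],[15,15],[30,2],[37,0],[45,1],[50,0]]
[[0,3],[5,8],[14,13],[15,15],[30,2],[37,0],[45,1],[50,0]]
[[0,3],[5,8],[14,13],[15,15],[30,2],[37,0],[45,1],[50,0]]
[[0,3],[5,8],[14,13],[15,15],[30,2],[50,0]]
[[0,3],[5,8],[14,13],[15,15],[30,2],[50,0]]
[[0,3],[5,8],[12,13],[15,15],[30,2],[50,0]]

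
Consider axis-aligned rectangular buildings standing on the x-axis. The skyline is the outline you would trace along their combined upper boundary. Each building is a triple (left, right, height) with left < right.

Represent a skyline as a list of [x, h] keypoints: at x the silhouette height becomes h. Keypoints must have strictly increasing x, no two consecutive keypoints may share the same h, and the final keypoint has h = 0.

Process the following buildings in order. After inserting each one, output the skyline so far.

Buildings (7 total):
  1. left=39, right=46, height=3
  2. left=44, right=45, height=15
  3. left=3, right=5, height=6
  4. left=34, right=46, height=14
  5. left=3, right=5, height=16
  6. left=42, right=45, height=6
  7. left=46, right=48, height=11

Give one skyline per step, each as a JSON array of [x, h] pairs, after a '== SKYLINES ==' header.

== SKYLINES ==
[[39,3],[46,0]]
[[39,3],[44,15],[45,3],[46,0]]
[[3,6],[5,0],[39,3],[44,15],[45,3],[46,0]]
[[3,6],[5,0],[34,14],[44,15],[45,14],[46,0]]
[[3,16],[5,0],[34,14],[44,15],[45,14],[46,0]]
[[3,16],[5,0],[34,14],[44,15],[45,14],[46,0]]
[[3,16],[5,0],[34,14],[44,15],[45,14],[46,11],[48,0]]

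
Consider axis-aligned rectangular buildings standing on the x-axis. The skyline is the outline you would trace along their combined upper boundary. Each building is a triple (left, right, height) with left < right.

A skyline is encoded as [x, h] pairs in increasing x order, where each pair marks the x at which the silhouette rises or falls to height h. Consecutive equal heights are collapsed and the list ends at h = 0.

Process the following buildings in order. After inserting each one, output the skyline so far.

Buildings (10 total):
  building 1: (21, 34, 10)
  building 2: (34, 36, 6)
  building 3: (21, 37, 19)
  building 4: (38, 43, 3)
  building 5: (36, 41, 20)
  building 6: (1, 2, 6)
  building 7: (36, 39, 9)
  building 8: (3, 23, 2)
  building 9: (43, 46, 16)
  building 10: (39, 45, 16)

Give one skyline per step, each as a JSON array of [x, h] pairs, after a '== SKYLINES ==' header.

== SKYLINES ==
[[21,10],[34,0]]
[[21,10],[34,6],[36,0]]
[[21,19],[37,0]]
[[21,19],[37,0],[38,3],[43,0]]
[[21,19],[36,20],[41,3],[43,0]]
[[1,6],[2,0],[21,19],[36,20],[41,3],[43,0]]
[[1,6],[2,0],[21,19],[36,20],[41,3],[43,0]]
[[1,6],[2,0],[3,2],[21,19],[36,20],[41,3],[43,0]]
[[1,6],[2,0],[3,2],[21,19],[36,20],[41,3],[43,16],[46,0]]
[[1,6],[2,0],[3,2],[21,19],[36,20],[41,16],[46,0]]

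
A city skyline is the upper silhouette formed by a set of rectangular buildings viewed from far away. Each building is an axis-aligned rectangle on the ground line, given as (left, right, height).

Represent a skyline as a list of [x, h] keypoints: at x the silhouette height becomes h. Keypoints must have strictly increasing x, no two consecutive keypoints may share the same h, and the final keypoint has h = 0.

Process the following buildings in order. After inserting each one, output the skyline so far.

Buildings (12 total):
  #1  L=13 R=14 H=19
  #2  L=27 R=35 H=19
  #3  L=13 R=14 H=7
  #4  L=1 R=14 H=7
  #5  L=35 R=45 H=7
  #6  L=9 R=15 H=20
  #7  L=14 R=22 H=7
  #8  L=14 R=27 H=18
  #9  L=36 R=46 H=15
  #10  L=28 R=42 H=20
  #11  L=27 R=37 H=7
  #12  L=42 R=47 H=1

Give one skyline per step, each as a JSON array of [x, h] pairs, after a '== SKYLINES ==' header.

== SKYLINES ==
[[13,19],[14,0]]
[[13,19],[14,0],[27,19],[35,0]]
[[13,19],[14,0],[27,19],[35,0]]
[[1,7],[13,19],[14,0],[27,19],[35,0]]
[[1,7],[13,19],[14,0],[27,19],[35,7],[45,0]]
[[1,7],[9,20],[15,0],[27,19],[35,7],[45,0]]
[[1,7],[9,20],[15,7],[22,0],[27,19],[35,7],[45,0]]
[[1,7],[9,20],[15,18],[27,19],[35,7],[45,0]]
[[1,7],[9,20],[15,18],[27,19],[35,7],[36,15],[46,0]]
[[1,7],[9,20],[15,18],[27,19],[28,20],[42,15],[46,0]]
[[1,7],[9,20],[15,18],[27,19],[28,20],[42,15],[46,0]]
[[1,7],[9,20],[15,18],[27,19],[28,20],[42,15],[46,1],[47,0]]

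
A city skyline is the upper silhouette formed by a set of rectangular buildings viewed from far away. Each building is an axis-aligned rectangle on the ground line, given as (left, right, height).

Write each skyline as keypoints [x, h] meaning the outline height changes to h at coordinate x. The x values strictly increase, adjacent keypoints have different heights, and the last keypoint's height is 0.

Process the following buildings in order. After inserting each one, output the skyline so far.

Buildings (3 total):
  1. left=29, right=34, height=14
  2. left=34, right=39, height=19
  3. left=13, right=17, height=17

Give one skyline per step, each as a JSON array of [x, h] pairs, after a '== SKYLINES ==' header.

== SKYLINES ==
[[29,14],[34,0]]
[[29,14],[34,19],[39,0]]
[[13,17],[17,0],[29,14],[34,19],[39,0]]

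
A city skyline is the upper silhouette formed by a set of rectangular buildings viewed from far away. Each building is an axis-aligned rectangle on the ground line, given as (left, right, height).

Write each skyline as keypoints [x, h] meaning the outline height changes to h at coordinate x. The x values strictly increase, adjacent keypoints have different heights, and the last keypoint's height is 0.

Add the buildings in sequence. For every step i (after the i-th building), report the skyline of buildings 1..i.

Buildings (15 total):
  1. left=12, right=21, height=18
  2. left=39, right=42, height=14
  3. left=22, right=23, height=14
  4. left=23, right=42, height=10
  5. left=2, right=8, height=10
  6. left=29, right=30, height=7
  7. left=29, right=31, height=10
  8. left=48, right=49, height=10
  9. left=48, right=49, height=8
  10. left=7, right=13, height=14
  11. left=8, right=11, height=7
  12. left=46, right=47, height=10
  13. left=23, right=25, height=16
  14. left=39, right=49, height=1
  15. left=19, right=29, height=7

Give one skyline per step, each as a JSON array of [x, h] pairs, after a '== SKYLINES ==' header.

== SKYLINES ==
[[12,18],[21,0]]
[[12,18],[21,0],[39,14],[42,0]]
[[12,18],[21,0],[22,14],[23,0],[39,14],[42,0]]
[[12,18],[21,0],[22,14],[23,10],[39,14],[42,0]]
[[2,10],[8,0],[12,18],[21,0],[22,14],[23,10],[39,14],[42,0]]
[[2,10],[8,0],[12,18],[21,0],[22,14],[23,10],[39,14],[42,0]]
[[2,10],[8,0],[12,18],[21,0],[22,14],[23,10],[39,14],[42,0]]
[[2,10],[8,0],[12,18],[21,0],[22,14],[23,10],[39,14],[42,0],[48,10],[49,0]]
[[2,10],[8,0],[12,18],[21,0],[22,14],[23,10],[39,14],[42,0],[48,10],[49,0]]
[[2,10],[7,14],[12,18],[21,0],[22,14],[23,10],[39,14],[42,0],[48,10],[49,0]]
[[2,10],[7,14],[12,18],[21,0],[22,14],[23,10],[39,14],[42,0],[48,10],[49,0]]
[[2,10],[7,14],[12,18],[21,0],[22,14],[23,10],[39,14],[42,0],[46,10],[47,0],[48,10],[49,0]]
[[2,10],[7,14],[12,18],[21,0],[22,14],[23,16],[25,10],[39,14],[42,0],[46,10],[47,0],[48,10],[49,0]]
[[2,10],[7,14],[12,18],[21,0],[22,14],[23,16],[25,10],[39,14],[42,1],[46,10],[47,1],[48,10],[49,0]]
[[2,10],[7,14],[12,18],[21,7],[22,14],[23,16],[25,10],[39,14],[42,1],[46,10],[47,1],[48,10],[49,0]]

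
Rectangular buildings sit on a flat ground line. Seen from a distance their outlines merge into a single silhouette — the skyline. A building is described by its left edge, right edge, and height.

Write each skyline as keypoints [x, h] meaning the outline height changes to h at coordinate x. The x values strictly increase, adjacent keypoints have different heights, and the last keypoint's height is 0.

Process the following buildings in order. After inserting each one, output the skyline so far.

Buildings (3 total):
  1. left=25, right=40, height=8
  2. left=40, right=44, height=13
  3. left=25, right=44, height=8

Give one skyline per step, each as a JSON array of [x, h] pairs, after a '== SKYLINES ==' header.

== SKYLINES ==
[[25,8],[40,0]]
[[25,8],[40,13],[44,0]]
[[25,8],[40,13],[44,0]]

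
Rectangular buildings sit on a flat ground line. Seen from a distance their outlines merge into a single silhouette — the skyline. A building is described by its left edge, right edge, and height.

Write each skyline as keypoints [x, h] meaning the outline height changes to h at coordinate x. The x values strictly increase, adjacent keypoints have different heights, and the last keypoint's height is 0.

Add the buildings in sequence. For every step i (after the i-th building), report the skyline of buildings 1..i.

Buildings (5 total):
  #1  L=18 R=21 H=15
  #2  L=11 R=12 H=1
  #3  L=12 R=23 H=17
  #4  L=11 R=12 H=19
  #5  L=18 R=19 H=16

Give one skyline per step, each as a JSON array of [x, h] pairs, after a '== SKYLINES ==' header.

== SKYLINES ==
[[18,15],[21,0]]
[[11,1],[12,0],[18,15],[21,0]]
[[11,1],[12,17],[23,0]]
[[11,19],[12,17],[23,0]]
[[11,19],[12,17],[23,0]]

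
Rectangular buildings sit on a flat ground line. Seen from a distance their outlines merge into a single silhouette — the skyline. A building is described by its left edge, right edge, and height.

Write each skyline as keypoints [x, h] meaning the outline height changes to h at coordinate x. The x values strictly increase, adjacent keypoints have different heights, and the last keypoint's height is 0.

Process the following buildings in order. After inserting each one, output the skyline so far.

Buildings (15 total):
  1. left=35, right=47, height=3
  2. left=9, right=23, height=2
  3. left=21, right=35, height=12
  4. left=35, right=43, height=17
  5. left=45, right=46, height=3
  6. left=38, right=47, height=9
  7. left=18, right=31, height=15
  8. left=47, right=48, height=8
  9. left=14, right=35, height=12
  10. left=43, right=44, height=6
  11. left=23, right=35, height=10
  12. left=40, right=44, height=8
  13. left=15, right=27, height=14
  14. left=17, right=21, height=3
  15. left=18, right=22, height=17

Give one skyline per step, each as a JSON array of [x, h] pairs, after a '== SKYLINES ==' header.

== SKYLINES ==
[[35,3],[47,0]]
[[9,2],[23,0],[35,3],[47,0]]
[[9,2],[21,12],[35,3],[47,0]]
[[9,2],[21,12],[35,17],[43,3],[47,0]]
[[9,2],[21,12],[35,17],[43,3],[47,0]]
[[9,2],[21,12],[35,17],[43,9],[47,0]]
[[9,2],[18,15],[31,12],[35,17],[43,9],[47,0]]
[[9,2],[18,15],[31,12],[35,17],[43,9],[47,8],[48,0]]
[[9,2],[14,12],[18,15],[31,12],[35,17],[43,9],[47,8],[48,0]]
[[9,2],[14,12],[18,15],[31,12],[35,17],[43,9],[47,8],[48,0]]
[[9,2],[14,12],[18,15],[31,12],[35,17],[43,9],[47,8],[48,0]]
[[9,2],[14,12],[18,15],[31,12],[35,17],[43,9],[47,8],[48,0]]
[[9,2],[14,12],[15,14],[18,15],[31,12],[35,17],[43,9],[47,8],[48,0]]
[[9,2],[14,12],[15,14],[18,15],[31,12],[35,17],[43,9],[47,8],[48,0]]
[[9,2],[14,12],[15,14],[18,17],[22,15],[31,12],[35,17],[43,9],[47,8],[48,0]]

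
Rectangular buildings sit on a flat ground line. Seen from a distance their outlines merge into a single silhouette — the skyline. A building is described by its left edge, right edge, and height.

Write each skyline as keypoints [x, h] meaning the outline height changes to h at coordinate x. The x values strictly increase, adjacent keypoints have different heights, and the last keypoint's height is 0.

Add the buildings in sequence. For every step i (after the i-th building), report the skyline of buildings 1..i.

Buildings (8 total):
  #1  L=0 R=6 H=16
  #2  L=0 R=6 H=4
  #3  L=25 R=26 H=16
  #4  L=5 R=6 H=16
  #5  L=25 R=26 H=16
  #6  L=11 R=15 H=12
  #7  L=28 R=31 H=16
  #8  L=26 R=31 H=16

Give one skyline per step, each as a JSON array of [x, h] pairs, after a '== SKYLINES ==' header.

== SKYLINES ==
[[0,16],[6,0]]
[[0,16],[6,0]]
[[0,16],[6,0],[25,16],[26,0]]
[[0,16],[6,0],[25,16],[26,0]]
[[0,16],[6,0],[25,16],[26,0]]
[[0,16],[6,0],[11,12],[15,0],[25,16],[26,0]]
[[0,16],[6,0],[11,12],[15,0],[25,16],[26,0],[28,16],[31,0]]
[[0,16],[6,0],[11,12],[15,0],[25,16],[31,0]]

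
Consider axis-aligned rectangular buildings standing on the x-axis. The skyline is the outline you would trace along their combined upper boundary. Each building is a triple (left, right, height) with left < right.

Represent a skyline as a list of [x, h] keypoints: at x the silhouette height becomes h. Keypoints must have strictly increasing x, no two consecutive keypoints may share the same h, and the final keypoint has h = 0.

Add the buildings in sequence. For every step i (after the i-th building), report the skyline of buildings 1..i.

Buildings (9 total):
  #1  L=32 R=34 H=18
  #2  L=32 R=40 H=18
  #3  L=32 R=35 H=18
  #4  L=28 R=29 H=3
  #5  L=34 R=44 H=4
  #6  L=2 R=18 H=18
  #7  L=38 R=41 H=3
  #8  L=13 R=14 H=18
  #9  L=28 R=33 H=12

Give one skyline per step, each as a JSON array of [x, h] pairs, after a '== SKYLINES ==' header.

== SKYLINES ==
[[32,18],[34,0]]
[[32,18],[40,0]]
[[32,18],[40,0]]
[[28,3],[29,0],[32,18],[40,0]]
[[28,3],[29,0],[32,18],[40,4],[44,0]]
[[2,18],[18,0],[28,3],[29,0],[32,18],[40,4],[44,0]]
[[2,18],[18,0],[28,3],[29,0],[32,18],[40,4],[44,0]]
[[2,18],[18,0],[28,3],[29,0],[32,18],[40,4],[44,0]]
[[2,18],[18,0],[28,12],[32,18],[40,4],[44,0]]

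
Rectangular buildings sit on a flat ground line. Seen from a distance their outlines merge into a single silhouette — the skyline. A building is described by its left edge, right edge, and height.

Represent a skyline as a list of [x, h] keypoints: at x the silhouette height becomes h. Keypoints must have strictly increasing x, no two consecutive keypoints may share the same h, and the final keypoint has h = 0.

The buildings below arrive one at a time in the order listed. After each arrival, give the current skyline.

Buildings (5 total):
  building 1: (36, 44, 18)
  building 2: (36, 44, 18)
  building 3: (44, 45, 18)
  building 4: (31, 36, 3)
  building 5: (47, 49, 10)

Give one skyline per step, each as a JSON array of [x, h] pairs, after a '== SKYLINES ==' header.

== SKYLINES ==
[[36,18],[44,0]]
[[36,18],[44,0]]
[[36,18],[45,0]]
[[31,3],[36,18],[45,0]]
[[31,3],[36,18],[45,0],[47,10],[49,0]]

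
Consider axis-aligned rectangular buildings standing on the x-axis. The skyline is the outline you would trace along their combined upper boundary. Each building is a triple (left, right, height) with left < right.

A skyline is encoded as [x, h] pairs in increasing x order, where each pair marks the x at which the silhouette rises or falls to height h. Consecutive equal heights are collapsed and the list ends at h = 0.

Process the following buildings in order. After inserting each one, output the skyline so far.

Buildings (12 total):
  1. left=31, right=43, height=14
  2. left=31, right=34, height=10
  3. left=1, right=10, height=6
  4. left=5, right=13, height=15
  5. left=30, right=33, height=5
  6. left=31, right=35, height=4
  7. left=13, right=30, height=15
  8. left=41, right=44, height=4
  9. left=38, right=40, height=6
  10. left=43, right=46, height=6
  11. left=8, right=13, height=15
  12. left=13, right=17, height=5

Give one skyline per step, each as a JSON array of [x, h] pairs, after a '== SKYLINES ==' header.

== SKYLINES ==
[[31,14],[43,0]]
[[31,14],[43,0]]
[[1,6],[10,0],[31,14],[43,0]]
[[1,6],[5,15],[13,0],[31,14],[43,0]]
[[1,6],[5,15],[13,0],[30,5],[31,14],[43,0]]
[[1,6],[5,15],[13,0],[30,5],[31,14],[43,0]]
[[1,6],[5,15],[30,5],[31,14],[43,0]]
[[1,6],[5,15],[30,5],[31,14],[43,4],[44,0]]
[[1,6],[5,15],[30,5],[31,14],[43,4],[44,0]]
[[1,6],[5,15],[30,5],[31,14],[43,6],[46,0]]
[[1,6],[5,15],[30,5],[31,14],[43,6],[46,0]]
[[1,6],[5,15],[30,5],[31,14],[43,6],[46,0]]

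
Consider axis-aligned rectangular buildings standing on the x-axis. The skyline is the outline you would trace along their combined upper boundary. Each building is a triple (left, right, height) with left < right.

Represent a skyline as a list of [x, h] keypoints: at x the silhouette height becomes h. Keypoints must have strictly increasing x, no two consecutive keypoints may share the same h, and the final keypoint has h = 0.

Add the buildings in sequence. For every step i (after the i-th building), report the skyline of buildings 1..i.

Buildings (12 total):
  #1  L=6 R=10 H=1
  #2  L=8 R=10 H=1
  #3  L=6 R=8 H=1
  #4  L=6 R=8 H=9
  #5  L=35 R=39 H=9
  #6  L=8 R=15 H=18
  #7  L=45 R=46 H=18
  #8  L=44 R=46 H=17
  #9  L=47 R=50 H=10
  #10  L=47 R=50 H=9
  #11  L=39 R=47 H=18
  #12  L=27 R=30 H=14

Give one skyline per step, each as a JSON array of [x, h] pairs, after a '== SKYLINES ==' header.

== SKYLINES ==
[[6,1],[10,0]]
[[6,1],[10,0]]
[[6,1],[10,0]]
[[6,9],[8,1],[10,0]]
[[6,9],[8,1],[10,0],[35,9],[39,0]]
[[6,9],[8,18],[15,0],[35,9],[39,0]]
[[6,9],[8,18],[15,0],[35,9],[39,0],[45,18],[46,0]]
[[6,9],[8,18],[15,0],[35,9],[39,0],[44,17],[45,18],[46,0]]
[[6,9],[8,18],[15,0],[35,9],[39,0],[44,17],[45,18],[46,0],[47,10],[50,0]]
[[6,9],[8,18],[15,0],[35,9],[39,0],[44,17],[45,18],[46,0],[47,10],[50,0]]
[[6,9],[8,18],[15,0],[35,9],[39,18],[47,10],[50,0]]
[[6,9],[8,18],[15,0],[27,14],[30,0],[35,9],[39,18],[47,10],[50,0]]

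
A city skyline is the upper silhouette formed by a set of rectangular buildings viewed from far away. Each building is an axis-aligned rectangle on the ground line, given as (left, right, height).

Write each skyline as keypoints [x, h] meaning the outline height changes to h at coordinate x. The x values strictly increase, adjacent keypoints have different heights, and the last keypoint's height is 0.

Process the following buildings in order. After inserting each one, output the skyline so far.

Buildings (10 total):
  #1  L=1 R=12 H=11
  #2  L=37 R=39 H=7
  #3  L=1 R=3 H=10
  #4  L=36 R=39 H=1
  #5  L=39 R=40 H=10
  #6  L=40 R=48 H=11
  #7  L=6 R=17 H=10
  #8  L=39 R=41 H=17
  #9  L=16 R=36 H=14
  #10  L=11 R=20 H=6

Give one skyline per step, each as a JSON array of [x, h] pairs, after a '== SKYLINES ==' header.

== SKYLINES ==
[[1,11],[12,0]]
[[1,11],[12,0],[37,7],[39,0]]
[[1,11],[12,0],[37,7],[39,0]]
[[1,11],[12,0],[36,1],[37,7],[39,0]]
[[1,11],[12,0],[36,1],[37,7],[39,10],[40,0]]
[[1,11],[12,0],[36,1],[37,7],[39,10],[40,11],[48,0]]
[[1,11],[12,10],[17,0],[36,1],[37,7],[39,10],[40,11],[48,0]]
[[1,11],[12,10],[17,0],[36,1],[37,7],[39,17],[41,11],[48,0]]
[[1,11],[12,10],[16,14],[36,1],[37,7],[39,17],[41,11],[48,0]]
[[1,11],[12,10],[16,14],[36,1],[37,7],[39,17],[41,11],[48,0]]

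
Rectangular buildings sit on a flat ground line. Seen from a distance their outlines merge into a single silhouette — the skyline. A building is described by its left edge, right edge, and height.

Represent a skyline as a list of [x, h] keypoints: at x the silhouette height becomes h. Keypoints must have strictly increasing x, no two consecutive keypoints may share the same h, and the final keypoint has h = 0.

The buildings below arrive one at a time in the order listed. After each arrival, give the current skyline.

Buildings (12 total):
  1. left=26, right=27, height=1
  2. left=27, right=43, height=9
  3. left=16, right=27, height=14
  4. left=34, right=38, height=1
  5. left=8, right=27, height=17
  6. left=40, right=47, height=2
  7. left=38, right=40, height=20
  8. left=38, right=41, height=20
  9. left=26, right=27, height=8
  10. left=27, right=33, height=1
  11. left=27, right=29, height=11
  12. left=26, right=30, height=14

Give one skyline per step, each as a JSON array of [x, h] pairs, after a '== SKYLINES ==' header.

== SKYLINES ==
[[26,1],[27,0]]
[[26,1],[27,9],[43,0]]
[[16,14],[27,9],[43,0]]
[[16,14],[27,9],[43,0]]
[[8,17],[27,9],[43,0]]
[[8,17],[27,9],[43,2],[47,0]]
[[8,17],[27,9],[38,20],[40,9],[43,2],[47,0]]
[[8,17],[27,9],[38,20],[41,9],[43,2],[47,0]]
[[8,17],[27,9],[38,20],[41,9],[43,2],[47,0]]
[[8,17],[27,9],[38,20],[41,9],[43,2],[47,0]]
[[8,17],[27,11],[29,9],[38,20],[41,9],[43,2],[47,0]]
[[8,17],[27,14],[30,9],[38,20],[41,9],[43,2],[47,0]]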